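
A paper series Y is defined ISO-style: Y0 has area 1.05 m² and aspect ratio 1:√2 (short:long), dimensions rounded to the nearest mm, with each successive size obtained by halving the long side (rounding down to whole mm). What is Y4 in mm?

215 × 304 mm

Let Y0's short side be w mm. w · w√2 = 1.05 m² = 1,050,000 mm², so w ≈ 861.7 mm and w√2 ≈ 1218.6 mm → Y0 = 862 × 1219 mm.
Y1: ⌊1219/2⌋ × 862 = 609 × 862 mm
Y2: ⌊862/2⌋ × 609 = 431 × 609 mm
Y3: ⌊609/2⌋ × 431 = 304 × 431 mm
Y4: ⌊431/2⌋ × 304 = 215 × 304 mm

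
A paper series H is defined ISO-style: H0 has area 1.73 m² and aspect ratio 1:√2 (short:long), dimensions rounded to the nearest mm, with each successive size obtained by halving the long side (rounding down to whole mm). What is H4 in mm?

276 × 391 mm

Let H0's short side be w mm. w · w√2 = 1.73 m² = 1,730,000 mm², so w ≈ 1106.0 mm and w√2 ≈ 1564.2 mm → H0 = 1106 × 1564 mm.
H1: ⌊1564/2⌋ × 1106 = 782 × 1106 mm
H2: ⌊1106/2⌋ × 782 = 553 × 782 mm
H3: ⌊782/2⌋ × 553 = 391 × 553 mm
H4: ⌊553/2⌋ × 391 = 276 × 391 mm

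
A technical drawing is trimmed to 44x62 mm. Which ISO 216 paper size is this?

Aspect ratio 62/44 ≈ 1.409 — close to the ISO √2 ≈ 1.414.
In the B-series (B0 = 1000 × 1414 mm): B9 = 44 × 62 mm.

B9 (44 × 62 mm)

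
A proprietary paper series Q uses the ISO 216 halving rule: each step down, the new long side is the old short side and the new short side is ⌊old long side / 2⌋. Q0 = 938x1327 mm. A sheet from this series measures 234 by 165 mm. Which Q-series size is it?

Q0: 938 × 1327 mm
Q1: 663 × 938 mm
Q2: 469 × 663 mm
Q3: 331 × 469 mm
Q4: 234 × 331 mm
Q5: 165 × 234 mm
Q6: 117 × 165 mm
→ matches Q5.

Q5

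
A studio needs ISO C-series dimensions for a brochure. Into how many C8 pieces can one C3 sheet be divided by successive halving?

Each ISO step halves the sheet: 1 × C3 → 2 × C4 → 4 × C5 → 8 × C6 → …
From C3 to C8 is 5 halving steps: 2^5 = 32.

32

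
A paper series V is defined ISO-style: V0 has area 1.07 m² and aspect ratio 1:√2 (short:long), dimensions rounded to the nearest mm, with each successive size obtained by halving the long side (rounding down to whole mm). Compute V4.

Let V0's short side be w mm. w · w√2 = 1.07 m² = 1,070,000 mm², so w ≈ 869.8 mm and w√2 ≈ 1230.1 mm → V0 = 870 × 1230 mm.
V1: ⌊1230/2⌋ × 870 = 615 × 870 mm
V2: ⌊870/2⌋ × 615 = 435 × 615 mm
V3: ⌊615/2⌋ × 435 = 307 × 435 mm
V4: ⌊435/2⌋ × 307 = 217 × 307 mm

217 × 307 mm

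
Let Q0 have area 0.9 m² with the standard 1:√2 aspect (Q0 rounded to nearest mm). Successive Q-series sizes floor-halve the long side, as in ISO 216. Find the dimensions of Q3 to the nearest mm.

282 × 399 mm

Let Q0's short side be w mm. w · w√2 = 0.9 m² = 900,000 mm², so w ≈ 797.7 mm and w√2 ≈ 1128.2 mm → Q0 = 798 × 1128 mm.
Q1: ⌊1128/2⌋ × 798 = 564 × 798 mm
Q2: ⌊798/2⌋ × 564 = 399 × 564 mm
Q3: ⌊564/2⌋ × 399 = 282 × 399 mm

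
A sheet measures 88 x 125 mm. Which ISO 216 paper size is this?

B7 (88 × 125 mm)

Aspect ratio 125/88 ≈ 1.420 — close to the ISO √2 ≈ 1.414.
In the B-series (B0 = 1000 × 1414 mm): B7 = 88 × 125 mm.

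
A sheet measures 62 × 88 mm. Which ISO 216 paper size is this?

B8 (62 × 88 mm)

Aspect ratio 88/62 ≈ 1.419 — close to the ISO √2 ≈ 1.414.
In the B-series (B0 = 1000 × 1414 mm): B8 = 62 × 88 mm.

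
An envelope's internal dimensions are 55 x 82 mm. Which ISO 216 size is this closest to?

C8 (57 × 81 mm)

Aspect ratio 82/55 ≈ 1.491 (ISO target is √2 ≈ 1.414).
In the C-series (envelope sizes, between A and B): C8 = 57 × 81 mm.
Off by 3 mm total — nearest standard size.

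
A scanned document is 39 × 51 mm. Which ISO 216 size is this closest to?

Aspect ratio 51/39 ≈ 1.308 (ISO target is √2 ≈ 1.414).
In the A-series (A0 area = 1 m²): A9 = 37 × 52 mm.
Off by 3 mm total — nearest standard size.

A9 (37 × 52 mm)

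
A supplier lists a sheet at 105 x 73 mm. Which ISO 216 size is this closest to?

Aspect ratio 105/73 ≈ 1.438 (ISO target is √2 ≈ 1.414).
In the A-series (A0 area = 1 m²): A7 = 74 × 105 mm.
Off by 1 mm total — nearest standard size.

A7 (74 × 105 mm)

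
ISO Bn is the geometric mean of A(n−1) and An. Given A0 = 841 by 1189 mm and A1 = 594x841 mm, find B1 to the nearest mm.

707 × 1000 mm

Short side: √(841 · 594) = √499554 ≈ 706.8 → 707 mm
Long side: √(1189 · 841) = √999949 ≈ 1000.0 → 1000 mm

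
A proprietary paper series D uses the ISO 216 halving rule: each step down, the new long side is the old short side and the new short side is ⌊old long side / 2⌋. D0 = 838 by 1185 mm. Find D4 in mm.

209 × 296 mm

D1: ⌊1185/2⌋ × 838 = 592 × 838 mm
D2: ⌊838/2⌋ × 592 = 419 × 592 mm
D3: ⌊592/2⌋ × 419 = 296 × 419 mm
D4: ⌊419/2⌋ × 296 = 209 × 296 mm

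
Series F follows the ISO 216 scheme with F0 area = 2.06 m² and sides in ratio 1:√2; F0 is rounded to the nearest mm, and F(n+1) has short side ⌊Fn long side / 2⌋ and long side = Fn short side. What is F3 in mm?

426 × 603 mm

Let F0's short side be w mm. w · w√2 = 2.06 m² = 2,060,000 mm², so w ≈ 1206.9 mm and w√2 ≈ 1706.8 mm → F0 = 1207 × 1707 mm.
F1: ⌊1707/2⌋ × 1207 = 853 × 1207 mm
F2: ⌊1207/2⌋ × 853 = 603 × 853 mm
F3: ⌊853/2⌋ × 603 = 426 × 603 mm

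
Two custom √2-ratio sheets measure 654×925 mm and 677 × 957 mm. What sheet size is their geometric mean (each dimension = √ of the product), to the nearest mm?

665 × 941 mm

Short side: √(654 · 677) = √442758 ≈ 665.4 → 665 mm
Long side: √(925 · 957) = √885225 ≈ 940.9 → 941 mm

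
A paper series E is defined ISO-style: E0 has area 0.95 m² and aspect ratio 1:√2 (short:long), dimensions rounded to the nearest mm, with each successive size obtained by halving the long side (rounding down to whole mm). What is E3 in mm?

289 × 410 mm

Let E0's short side be w mm. w · w√2 = 0.95 m² = 950,000 mm², so w ≈ 819.6 mm and w√2 ≈ 1159.1 mm → E0 = 820 × 1159 mm.
E1: ⌊1159/2⌋ × 820 = 579 × 820 mm
E2: ⌊820/2⌋ × 579 = 410 × 579 mm
E3: ⌊579/2⌋ × 410 = 289 × 410 mm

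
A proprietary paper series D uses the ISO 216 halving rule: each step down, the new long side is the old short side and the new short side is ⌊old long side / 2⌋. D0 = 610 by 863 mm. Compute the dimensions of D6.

76 × 107 mm

D1: ⌊863/2⌋ × 610 = 431 × 610 mm
D2: ⌊610/2⌋ × 431 = 305 × 431 mm
D3: ⌊431/2⌋ × 305 = 215 × 305 mm
D4: ⌊305/2⌋ × 215 = 152 × 215 mm
D5: ⌊215/2⌋ × 152 = 107 × 152 mm
D6: ⌊152/2⌋ × 107 = 76 × 107 mm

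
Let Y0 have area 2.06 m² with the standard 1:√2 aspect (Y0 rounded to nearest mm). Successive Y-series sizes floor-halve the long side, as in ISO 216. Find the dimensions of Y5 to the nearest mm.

Let Y0's short side be w mm. w · w√2 = 2.06 m² = 2,060,000 mm², so w ≈ 1206.9 mm and w√2 ≈ 1706.8 mm → Y0 = 1207 × 1707 mm.
Y1: ⌊1707/2⌋ × 1207 = 853 × 1207 mm
Y2: ⌊1207/2⌋ × 853 = 603 × 853 mm
Y3: ⌊853/2⌋ × 603 = 426 × 603 mm
Y4: ⌊603/2⌋ × 426 = 301 × 426 mm
Y5: ⌊426/2⌋ × 301 = 213 × 301 mm

213 × 301 mm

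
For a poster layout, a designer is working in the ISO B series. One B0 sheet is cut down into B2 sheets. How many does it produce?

4

Each ISO step halves the sheet: 1 × B0 → 2 × B1 → 4 × B2
From B0 to B2 is 2 halving steps: 2^2 = 4.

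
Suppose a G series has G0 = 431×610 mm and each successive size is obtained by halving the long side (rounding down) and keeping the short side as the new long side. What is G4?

G1 = 305 × 431 mm (from G0 by 1 halving).
G2: ⌊431/2⌋ × 305 = 215 × 305 mm
G3: ⌊305/2⌋ × 215 = 152 × 215 mm
G4: ⌊215/2⌋ × 152 = 107 × 152 mm

107 × 152 mm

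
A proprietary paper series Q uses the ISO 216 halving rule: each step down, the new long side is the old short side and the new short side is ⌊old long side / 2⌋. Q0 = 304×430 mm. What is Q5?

Q1: ⌊430/2⌋ × 304 = 215 × 304 mm
Q2: ⌊304/2⌋ × 215 = 152 × 215 mm
Q3: ⌊215/2⌋ × 152 = 107 × 152 mm
Q4: ⌊152/2⌋ × 107 = 76 × 107 mm
Q5: ⌊107/2⌋ × 76 = 53 × 76 mm

53 × 76 mm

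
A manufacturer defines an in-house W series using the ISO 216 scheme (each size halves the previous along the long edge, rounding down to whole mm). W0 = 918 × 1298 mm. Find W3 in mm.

W1: ⌊1298/2⌋ × 918 = 649 × 918 mm
W2: ⌊918/2⌋ × 649 = 459 × 649 mm
W3: ⌊649/2⌋ × 459 = 324 × 459 mm

324 × 459 mm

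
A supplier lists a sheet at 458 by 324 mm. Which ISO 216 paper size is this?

Aspect ratio 458/324 ≈ 1.414 — close to the ISO √2 ≈ 1.414.
In the C-series (envelope sizes, between A and B): C3 = 324 × 458 mm.

C3 (324 × 458 mm)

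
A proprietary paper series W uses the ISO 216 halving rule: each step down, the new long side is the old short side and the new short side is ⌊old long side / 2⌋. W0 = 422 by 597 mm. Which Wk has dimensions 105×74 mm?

W0: 422 × 597 mm
W1: 298 × 422 mm
W2: 211 × 298 mm
W3: 149 × 211 mm
W4: 105 × 149 mm
W5: 74 × 105 mm
W6: 52 × 74 mm
→ matches W5.

W5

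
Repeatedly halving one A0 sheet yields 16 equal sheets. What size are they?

16 = 2^4, so 4 halving steps.
A0 → A1 → … → A4 after 4 steps.

A4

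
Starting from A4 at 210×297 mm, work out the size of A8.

A5: ⌊297/2⌋ × 210 = 148 × 210 mm
A6: ⌊210/2⌋ × 148 = 105 × 148 mm
A7: ⌊148/2⌋ × 105 = 74 × 105 mm
A8: ⌊105/2⌋ × 74 = 52 × 74 mm

52 × 74 mm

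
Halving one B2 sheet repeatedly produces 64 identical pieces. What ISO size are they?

64 = 2^6, so 6 halving steps.
B2 → B3 → … → B8 after 6 steps.

B8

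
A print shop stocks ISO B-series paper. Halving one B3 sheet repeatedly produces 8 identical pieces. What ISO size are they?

8 = 2^3, so 3 halving steps.
B3 → B4 → … → B6 after 3 steps.

B6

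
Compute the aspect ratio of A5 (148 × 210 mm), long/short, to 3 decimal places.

1.419

210 / 148 = 1.419
ISO 216 targets √2 ≈ 1.414; the +0.005 deviation is from mm rounding.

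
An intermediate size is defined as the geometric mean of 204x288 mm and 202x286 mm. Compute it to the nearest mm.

Short side: √(204 · 202) = √41208 ≈ 203.0 → 203 mm
Long side: √(288 · 286) = √82368 ≈ 287.0 → 287 mm

203 × 287 mm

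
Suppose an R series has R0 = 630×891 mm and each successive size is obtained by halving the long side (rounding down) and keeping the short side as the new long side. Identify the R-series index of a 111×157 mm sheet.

R5

R0: 630 × 891 mm
R1: 445 × 630 mm
R2: 315 × 445 mm
R3: 222 × 315 mm
R4: 157 × 222 mm
R5: 111 × 157 mm
R6: 78 × 111 mm
→ matches R5.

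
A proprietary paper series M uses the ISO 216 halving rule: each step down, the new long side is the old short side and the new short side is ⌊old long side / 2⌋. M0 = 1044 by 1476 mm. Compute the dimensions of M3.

369 × 522 mm

M1: ⌊1476/2⌋ × 1044 = 738 × 1044 mm
M2: ⌊1044/2⌋ × 738 = 522 × 738 mm
M3: ⌊738/2⌋ × 522 = 369 × 522 mm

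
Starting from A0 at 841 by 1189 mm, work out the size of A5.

148 × 210 mm

A1: ⌊1189/2⌋ × 841 = 594 × 841 mm
A2: ⌊841/2⌋ × 594 = 420 × 594 mm
A3: ⌊594/2⌋ × 420 = 297 × 420 mm
A4: ⌊420/2⌋ × 297 = 210 × 297 mm
A5: ⌊297/2⌋ × 210 = 148 × 210 mm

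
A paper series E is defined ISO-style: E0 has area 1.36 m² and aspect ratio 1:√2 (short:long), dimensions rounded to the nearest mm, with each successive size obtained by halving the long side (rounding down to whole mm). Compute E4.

245 × 346 mm

Let E0's short side be w mm. w · w√2 = 1.36 m² = 1,360,000 mm², so w ≈ 980.6 mm and w√2 ≈ 1386.8 mm → E0 = 981 × 1387 mm.
E1: ⌊1387/2⌋ × 981 = 693 × 981 mm
E2: ⌊981/2⌋ × 693 = 490 × 693 mm
E3: ⌊693/2⌋ × 490 = 346 × 490 mm
E4: ⌊490/2⌋ × 346 = 245 × 346 mm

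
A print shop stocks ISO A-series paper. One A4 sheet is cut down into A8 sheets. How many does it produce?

16

A4 = 210 × 297 mm; A8 = 52 × 74 mm.
Each halving step doubles the count; 4 steps from A4 to A8.
2^4 = 16.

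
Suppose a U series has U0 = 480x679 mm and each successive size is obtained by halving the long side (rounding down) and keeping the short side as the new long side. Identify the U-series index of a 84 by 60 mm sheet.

U0: 480 × 679 mm
U1: 339 × 480 mm
U2: 240 × 339 mm
U3: 169 × 240 mm
U4: 120 × 169 mm
U5: 84 × 120 mm
U6: 60 × 84 mm
U7: 42 × 60 mm
→ matches U6.

U6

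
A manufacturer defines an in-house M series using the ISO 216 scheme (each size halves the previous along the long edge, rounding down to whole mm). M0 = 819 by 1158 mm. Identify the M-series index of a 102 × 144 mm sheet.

M0: 819 × 1158 mm
M1: 579 × 819 mm
M2: 409 × 579 mm
M3: 289 × 409 mm
M4: 204 × 289 mm
M5: 144 × 204 mm
M6: 102 × 144 mm
M7: 72 × 102 mm
→ matches M6.

M6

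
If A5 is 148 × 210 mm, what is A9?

37 × 52 mm

A6: ⌊210/2⌋ × 148 = 105 × 148 mm
A7: ⌊148/2⌋ × 105 = 74 × 105 mm
A8: ⌊105/2⌋ × 74 = 52 × 74 mm
A9: ⌊74/2⌋ × 52 = 37 × 52 mm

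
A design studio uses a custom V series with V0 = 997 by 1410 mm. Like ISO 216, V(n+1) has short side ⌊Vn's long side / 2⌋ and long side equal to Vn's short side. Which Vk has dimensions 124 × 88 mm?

V7

V0: 997 × 1410 mm
V1: 705 × 997 mm
V2: 498 × 705 mm
V3: 352 × 498 mm
V4: 249 × 352 mm
V5: 176 × 249 mm
V6: 124 × 176 mm
V7: 88 × 124 mm
V8: 62 × 88 mm
→ matches V7.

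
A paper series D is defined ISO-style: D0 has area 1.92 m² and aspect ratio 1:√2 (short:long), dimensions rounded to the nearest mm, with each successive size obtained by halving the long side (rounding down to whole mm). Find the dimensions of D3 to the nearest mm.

Let D0's short side be w mm. w · w√2 = 1.92 m² = 1,920,000 mm², so w ≈ 1165.2 mm and w√2 ≈ 1647.8 mm → D0 = 1165 × 1648 mm.
D1: ⌊1648/2⌋ × 1165 = 824 × 1165 mm
D2: ⌊1165/2⌋ × 824 = 582 × 824 mm
D3: ⌊824/2⌋ × 582 = 412 × 582 mm

412 × 582 mm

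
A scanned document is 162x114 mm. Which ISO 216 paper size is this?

C6 (114 × 162 mm)

Aspect ratio 162/114 ≈ 1.421 — close to the ISO √2 ≈ 1.414.
In the C-series (envelope sizes, between A and B): C6 = 114 × 162 mm.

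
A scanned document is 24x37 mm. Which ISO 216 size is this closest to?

A10 (26 × 37 mm)

Aspect ratio 37/24 ≈ 1.542 (ISO target is √2 ≈ 1.414).
In the A-series (A0 area = 1 m²): A10 = 26 × 37 mm.
Off by 2 mm total — nearest standard size.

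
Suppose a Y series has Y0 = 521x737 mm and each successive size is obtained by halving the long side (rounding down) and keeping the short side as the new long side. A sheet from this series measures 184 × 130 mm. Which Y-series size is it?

Y0: 521 × 737 mm
Y1: 368 × 521 mm
Y2: 260 × 368 mm
Y3: 184 × 260 mm
Y4: 130 × 184 mm
Y5: 92 × 130 mm
→ matches Y4.

Y4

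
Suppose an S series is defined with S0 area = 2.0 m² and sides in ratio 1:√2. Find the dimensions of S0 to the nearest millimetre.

1189 × 1682 mm

Let the short side be w mm. Then w · w√2 = 2.0 m² = 2,000,000 mm².
w² = 2,000,000/√2, so w ≈ 1189.2 mm; long side = w√2 ≈ 1681.8 mm.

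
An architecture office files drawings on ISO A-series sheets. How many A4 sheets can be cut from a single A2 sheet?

4

A2 = 420 × 594 mm; A4 = 210 × 297 mm.
Each halving step doubles the count; 2 steps from A2 to A4.
2^2 = 4.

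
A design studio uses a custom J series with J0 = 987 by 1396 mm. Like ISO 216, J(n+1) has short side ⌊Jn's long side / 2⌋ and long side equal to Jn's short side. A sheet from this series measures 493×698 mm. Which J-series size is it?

J2

J0: 987 × 1396 mm
J1: 698 × 987 mm
J2: 493 × 698 mm
J3: 349 × 493 mm
→ matches J2.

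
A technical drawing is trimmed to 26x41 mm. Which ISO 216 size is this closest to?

C10 (28 × 40 mm)

Aspect ratio 41/26 ≈ 1.577 (ISO target is √2 ≈ 1.414).
In the C-series (envelope sizes, between A and B): C10 = 28 × 40 mm.
Off by 3 mm total — nearest standard size.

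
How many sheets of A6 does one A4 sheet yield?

4

Each ISO step halves the sheet: 1 × A4 → 2 × A5 → 4 × A6
From A4 to A6 is 2 halving steps: 2^2 = 4.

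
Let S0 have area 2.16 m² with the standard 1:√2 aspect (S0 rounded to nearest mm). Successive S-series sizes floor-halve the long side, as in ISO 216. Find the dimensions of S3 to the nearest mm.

Let S0's short side be w mm. w · w√2 = 2.16 m² = 2,160,000 mm², so w ≈ 1235.9 mm and w√2 ≈ 1747.8 mm → S0 = 1236 × 1748 mm.
S1: ⌊1748/2⌋ × 1236 = 874 × 1236 mm
S2: ⌊1236/2⌋ × 874 = 618 × 874 mm
S3: ⌊874/2⌋ × 618 = 437 × 618 mm

437 × 618 mm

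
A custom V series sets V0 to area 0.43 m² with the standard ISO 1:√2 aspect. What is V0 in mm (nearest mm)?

Let the short side be w mm. Then w · w√2 = 0.43 m² = 430,000 mm².
w² = 430,000/√2, so w ≈ 551.4 mm; long side = w√2 ≈ 779.8 mm.

551 × 780 mm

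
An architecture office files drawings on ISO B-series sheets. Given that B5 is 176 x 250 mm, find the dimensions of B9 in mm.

44 × 62 mm

B6: ⌊250/2⌋ × 176 = 125 × 176 mm
B7: ⌊176/2⌋ × 125 = 88 × 125 mm
B8: ⌊125/2⌋ × 88 = 62 × 88 mm
B9: ⌊88/2⌋ × 62 = 44 × 62 mm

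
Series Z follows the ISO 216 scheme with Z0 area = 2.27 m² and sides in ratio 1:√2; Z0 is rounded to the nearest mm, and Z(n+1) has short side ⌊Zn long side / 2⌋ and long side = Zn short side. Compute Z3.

Let Z0's short side be w mm. w · w√2 = 2.27 m² = 2,270,000 mm², so w ≈ 1266.9 mm and w√2 ≈ 1791.7 mm → Z0 = 1267 × 1792 mm.
Z1: ⌊1792/2⌋ × 1267 = 896 × 1267 mm
Z2: ⌊1267/2⌋ × 896 = 633 × 896 mm
Z3: ⌊896/2⌋ × 633 = 448 × 633 mm

448 × 633 mm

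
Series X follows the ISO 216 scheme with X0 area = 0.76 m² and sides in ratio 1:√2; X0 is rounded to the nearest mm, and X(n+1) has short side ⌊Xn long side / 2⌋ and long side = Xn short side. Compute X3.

259 × 366 mm

Let X0's short side be w mm. w · w√2 = 0.76 m² = 760,000 mm², so w ≈ 733.1 mm and w√2 ≈ 1036.7 mm → X0 = 733 × 1037 mm.
X1: ⌊1037/2⌋ × 733 = 518 × 733 mm
X2: ⌊733/2⌋ × 518 = 366 × 518 mm
X3: ⌊518/2⌋ × 366 = 259 × 366 mm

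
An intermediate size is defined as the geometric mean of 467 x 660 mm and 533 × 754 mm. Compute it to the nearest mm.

499 × 705 mm

Short side: √(467 · 533) = √248911 ≈ 498.9 → 499 mm
Long side: √(660 · 754) = √497640 ≈ 705.4 → 705 mm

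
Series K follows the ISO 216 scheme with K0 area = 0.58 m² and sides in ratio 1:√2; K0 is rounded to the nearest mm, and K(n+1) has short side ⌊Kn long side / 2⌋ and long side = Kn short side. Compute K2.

Let K0's short side be w mm. w · w√2 = 0.58 m² = 580,000 mm², so w ≈ 640.4 mm and w√2 ≈ 905.7 mm → K0 = 640 × 906 mm.
K1: ⌊906/2⌋ × 640 = 453 × 640 mm
K2: ⌊640/2⌋ × 453 = 320 × 453 mm

320 × 453 mm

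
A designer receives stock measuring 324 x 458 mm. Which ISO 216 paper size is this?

C3 (324 × 458 mm)

Aspect ratio 458/324 ≈ 1.414 — close to the ISO √2 ≈ 1.414.
In the C-series (envelope sizes, between A and B): C3 = 324 × 458 mm.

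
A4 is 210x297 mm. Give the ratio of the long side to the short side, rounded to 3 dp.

297 / 210 = 1.414
Matches √2 ≈ 1.414 — the ISO 216 defining ratio.

1.414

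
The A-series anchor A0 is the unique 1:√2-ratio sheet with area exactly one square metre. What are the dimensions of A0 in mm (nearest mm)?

Let the short side be w mm. Then the long side is w√2 and w · w√2 = 10⁶ mm².
w² = 10⁶/√2, so w = 1000 / 2^(1/4) ≈ 840.9 mm; long side = 1000 · 2^(1/4) ≈ 1189.2 mm.

841 × 1189 mm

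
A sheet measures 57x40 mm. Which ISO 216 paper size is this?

Aspect ratio 57/40 ≈ 1.425 — close to the ISO √2 ≈ 1.414.
In the C-series (envelope sizes, between A and B): C9 = 40 × 57 mm.

C9 (40 × 57 mm)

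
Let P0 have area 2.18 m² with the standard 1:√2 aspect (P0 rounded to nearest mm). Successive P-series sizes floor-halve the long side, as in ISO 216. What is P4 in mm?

Let P0's short side be w mm. w · w√2 = 2.18 m² = 2,180,000 mm², so w ≈ 1241.6 mm and w√2 ≈ 1755.8 mm → P0 = 1242 × 1756 mm.
P1: ⌊1756/2⌋ × 1242 = 878 × 1242 mm
P2: ⌊1242/2⌋ × 878 = 621 × 878 mm
P3: ⌊878/2⌋ × 621 = 439 × 621 mm
P4: ⌊621/2⌋ × 439 = 310 × 439 mm

310 × 439 mm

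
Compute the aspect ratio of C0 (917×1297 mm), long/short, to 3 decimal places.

1297 / 917 = 1.414
Matches √2 ≈ 1.414 — the ISO 216 defining ratio.

1.414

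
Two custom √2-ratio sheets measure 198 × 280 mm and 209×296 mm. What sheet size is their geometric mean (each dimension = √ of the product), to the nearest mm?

203 × 288 mm

Short side: √(198 · 209) = √41382 ≈ 203.4 → 203 mm
Long side: √(280 · 296) = √82880 ≈ 287.9 → 288 mm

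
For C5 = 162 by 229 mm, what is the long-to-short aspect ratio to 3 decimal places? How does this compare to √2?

1.414

229 / 162 = 1.414
Matches √2 ≈ 1.414 — the ISO 216 defining ratio.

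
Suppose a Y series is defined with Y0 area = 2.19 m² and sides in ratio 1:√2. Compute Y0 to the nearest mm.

1244 × 1760 mm

Let the short side be w mm. Then w · w√2 = 2.19 m² = 2,190,000 mm².
w² = 2,190,000/√2, so w ≈ 1244.4 mm; long side = w√2 ≈ 1759.9 mm.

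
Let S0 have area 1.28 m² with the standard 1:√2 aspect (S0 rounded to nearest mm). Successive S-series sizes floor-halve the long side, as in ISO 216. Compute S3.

Let S0's short side be w mm. w · w√2 = 1.28 m² = 1,280,000 mm², so w ≈ 951.4 mm and w√2 ≈ 1345.4 mm → S0 = 951 × 1345 mm.
S1: ⌊1345/2⌋ × 951 = 672 × 951 mm
S2: ⌊951/2⌋ × 672 = 475 × 672 mm
S3: ⌊672/2⌋ × 475 = 336 × 475 mm

336 × 475 mm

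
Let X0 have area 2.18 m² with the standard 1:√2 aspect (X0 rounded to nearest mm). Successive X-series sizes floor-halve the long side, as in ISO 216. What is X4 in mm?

Let X0's short side be w mm. w · w√2 = 2.18 m² = 2,180,000 mm², so w ≈ 1241.6 mm and w√2 ≈ 1755.8 mm → X0 = 1242 × 1756 mm.
X1: ⌊1756/2⌋ × 1242 = 878 × 1242 mm
X2: ⌊1242/2⌋ × 878 = 621 × 878 mm
X3: ⌊878/2⌋ × 621 = 439 × 621 mm
X4: ⌊621/2⌋ × 439 = 310 × 439 mm

310 × 439 mm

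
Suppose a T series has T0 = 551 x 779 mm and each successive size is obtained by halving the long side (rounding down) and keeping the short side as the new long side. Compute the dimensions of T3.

194 × 275 mm

T1: ⌊779/2⌋ × 551 = 389 × 551 mm
T2: ⌊551/2⌋ × 389 = 275 × 389 mm
T3: ⌊389/2⌋ × 275 = 194 × 275 mm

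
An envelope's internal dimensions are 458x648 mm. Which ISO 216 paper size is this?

C2 (458 × 648 mm)

Aspect ratio 648/458 ≈ 1.415 — close to the ISO √2 ≈ 1.414.
In the C-series (envelope sizes, between A and B): C2 = 458 × 648 mm.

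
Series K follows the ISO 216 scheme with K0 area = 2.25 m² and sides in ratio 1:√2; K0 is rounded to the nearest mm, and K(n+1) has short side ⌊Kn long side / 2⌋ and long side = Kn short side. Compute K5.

223 × 315 mm

Let K0's short side be w mm. w · w√2 = 2.25 m² = 2,250,000 mm², so w ≈ 1261.3 mm and w√2 ≈ 1783.8 mm → K0 = 1261 × 1784 mm.
K1: ⌊1784/2⌋ × 1261 = 892 × 1261 mm
K2: ⌊1261/2⌋ × 892 = 630 × 892 mm
K3: ⌊892/2⌋ × 630 = 446 × 630 mm
K4: ⌊630/2⌋ × 446 = 315 × 446 mm
K5: ⌊446/2⌋ × 315 = 223 × 315 mm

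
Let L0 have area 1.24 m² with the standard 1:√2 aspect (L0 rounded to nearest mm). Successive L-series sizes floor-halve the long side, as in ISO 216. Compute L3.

331 × 468 mm

Let L0's short side be w mm. w · w√2 = 1.24 m² = 1,240,000 mm², so w ≈ 936.4 mm and w√2 ≈ 1324.2 mm → L0 = 936 × 1324 mm.
L1: ⌊1324/2⌋ × 936 = 662 × 936 mm
L2: ⌊936/2⌋ × 662 = 468 × 662 mm
L3: ⌊662/2⌋ × 468 = 331 × 468 mm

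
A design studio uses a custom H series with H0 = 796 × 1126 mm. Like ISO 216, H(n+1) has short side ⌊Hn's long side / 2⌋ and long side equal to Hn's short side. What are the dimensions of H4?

H1: ⌊1126/2⌋ × 796 = 563 × 796 mm
H2: ⌊796/2⌋ × 563 = 398 × 563 mm
H3: ⌊563/2⌋ × 398 = 281 × 398 mm
H4: ⌊398/2⌋ × 281 = 199 × 281 mm

199 × 281 mm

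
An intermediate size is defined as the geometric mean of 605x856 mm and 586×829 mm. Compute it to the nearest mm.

Short side: √(605 · 586) = √354530 ≈ 595.4 → 595 mm
Long side: √(856 · 829) = √709624 ≈ 842.4 → 842 mm

595 × 842 mm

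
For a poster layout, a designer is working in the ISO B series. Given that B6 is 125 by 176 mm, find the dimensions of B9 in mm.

B7: ⌊176/2⌋ × 125 = 88 × 125 mm
B8: ⌊125/2⌋ × 88 = 62 × 88 mm
B9: ⌊88/2⌋ × 62 = 44 × 62 mm

44 × 62 mm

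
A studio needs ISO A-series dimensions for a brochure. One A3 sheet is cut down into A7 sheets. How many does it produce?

16

A3 = 297 × 420 mm; A7 = 74 × 105 mm.
Each halving step doubles the count; 4 steps from A3 to A7.
2^4 = 16.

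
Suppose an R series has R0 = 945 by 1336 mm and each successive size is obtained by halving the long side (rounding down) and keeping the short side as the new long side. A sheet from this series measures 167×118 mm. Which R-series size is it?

R6

R0: 945 × 1336 mm
R1: 668 × 945 mm
R2: 472 × 668 mm
R3: 334 × 472 mm
R4: 236 × 334 mm
R5: 167 × 236 mm
R6: 118 × 167 mm
R7: 83 × 118 mm
→ matches R6.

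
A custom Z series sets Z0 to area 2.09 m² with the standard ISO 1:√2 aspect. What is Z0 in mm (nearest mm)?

1216 × 1719 mm

Let the short side be w mm. Then w · w√2 = 2.09 m² = 2,090,000 mm².
w² = 2,090,000/√2, so w ≈ 1215.7 mm; long side = w√2 ≈ 1719.2 mm.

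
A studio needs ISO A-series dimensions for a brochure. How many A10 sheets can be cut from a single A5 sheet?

32

A5 = 148 × 210 mm; A10 = 26 × 37 mm.
Each halving step doubles the count; 5 steps from A5 to A10.
2^5 = 32.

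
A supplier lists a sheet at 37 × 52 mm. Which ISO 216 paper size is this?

A9 (37 × 52 mm)

Aspect ratio 52/37 ≈ 1.405 — close to the ISO √2 ≈ 1.414.
In the A-series (A0 area = 1 m²): A9 = 37 × 52 mm.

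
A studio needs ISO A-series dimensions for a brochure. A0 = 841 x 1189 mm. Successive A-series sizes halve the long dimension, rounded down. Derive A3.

297 × 420 mm

A1: ⌊1189/2⌋ × 841 = 594 × 841 mm
A2: ⌊841/2⌋ × 594 = 420 × 594 mm
A3: ⌊594/2⌋ × 420 = 297 × 420 mm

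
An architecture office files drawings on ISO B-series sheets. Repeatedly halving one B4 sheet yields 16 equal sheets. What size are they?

16 = 2^4, so 4 halving steps.
B4 → B5 → … → B8 after 4 steps.

B8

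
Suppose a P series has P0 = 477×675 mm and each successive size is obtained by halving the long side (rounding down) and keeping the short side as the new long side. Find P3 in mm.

P1: ⌊675/2⌋ × 477 = 337 × 477 mm
P2: ⌊477/2⌋ × 337 = 238 × 337 mm
P3: ⌊337/2⌋ × 238 = 168 × 238 mm

168 × 238 mm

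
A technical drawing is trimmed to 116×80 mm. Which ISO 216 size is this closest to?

Aspect ratio 116/80 ≈ 1.450 (ISO target is √2 ≈ 1.414).
In the C-series (envelope sizes, between A and B): C7 = 81 × 114 mm.
Off by 3 mm total — nearest standard size.

C7 (81 × 114 mm)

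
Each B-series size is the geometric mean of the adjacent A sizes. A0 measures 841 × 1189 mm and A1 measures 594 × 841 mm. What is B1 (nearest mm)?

Short side: √(841 · 594) = √499554 ≈ 706.8 → 707 mm
Long side: √(1189 · 841) = √999949 ≈ 1000.0 → 1000 mm

707 × 1000 mm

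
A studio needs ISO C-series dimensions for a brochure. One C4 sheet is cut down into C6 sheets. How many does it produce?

C4 = 229 × 324 mm; C6 = 114 × 162 mm.
Each halving step doubles the count; 2 steps from C4 to C6.
2^2 = 4.

4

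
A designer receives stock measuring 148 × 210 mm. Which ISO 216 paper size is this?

A5 (148 × 210 mm)

Aspect ratio 210/148 ≈ 1.419 — close to the ISO √2 ≈ 1.414.
In the A-series (A0 area = 1 m²): A5 = 148 × 210 mm.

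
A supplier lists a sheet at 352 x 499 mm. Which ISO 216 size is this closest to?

B3 (353 × 500 mm)

Aspect ratio 499/352 ≈ 1.418 — close to the ISO √2 ≈ 1.414.
In the B-series (B0 = 1000 × 1414 mm): B3 = 353 × 500 mm.
Off by 2 mm total — nearest standard size.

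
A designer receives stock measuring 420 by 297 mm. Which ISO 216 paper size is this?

A3 (297 × 420 mm)

Aspect ratio 420/297 ≈ 1.414 — close to the ISO √2 ≈ 1.414.
In the A-series (A0 area = 1 m²): A3 = 297 × 420 mm.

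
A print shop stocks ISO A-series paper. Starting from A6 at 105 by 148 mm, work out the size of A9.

37 × 52 mm

A7: ⌊148/2⌋ × 105 = 74 × 105 mm
A8: ⌊105/2⌋ × 74 = 52 × 74 mm
A9: ⌊74/2⌋ × 52 = 37 × 52 mm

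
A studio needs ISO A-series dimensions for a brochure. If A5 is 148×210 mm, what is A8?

A6: ⌊210/2⌋ × 148 = 105 × 148 mm
A7: ⌊148/2⌋ × 105 = 74 × 105 mm
A8: ⌊105/2⌋ × 74 = 52 × 74 mm

52 × 74 mm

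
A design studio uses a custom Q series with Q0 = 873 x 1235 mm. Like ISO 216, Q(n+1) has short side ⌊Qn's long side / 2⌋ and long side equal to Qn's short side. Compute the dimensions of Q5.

154 × 218 mm

Q1: ⌊1235/2⌋ × 873 = 617 × 873 mm
Q2: ⌊873/2⌋ × 617 = 436 × 617 mm
Q3: ⌊617/2⌋ × 436 = 308 × 436 mm
Q4: ⌊436/2⌋ × 308 = 218 × 308 mm
Q5: ⌊308/2⌋ × 218 = 154 × 218 mm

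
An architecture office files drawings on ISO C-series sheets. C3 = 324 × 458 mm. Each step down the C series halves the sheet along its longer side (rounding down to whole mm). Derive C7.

C4: ⌊458/2⌋ × 324 = 229 × 324 mm
C5: ⌊324/2⌋ × 229 = 162 × 229 mm
C6: ⌊229/2⌋ × 162 = 114 × 162 mm
C7: ⌊162/2⌋ × 114 = 81 × 114 mm

81 × 114 mm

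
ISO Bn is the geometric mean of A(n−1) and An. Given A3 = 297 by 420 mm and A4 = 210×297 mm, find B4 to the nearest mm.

250 × 353 mm

Short side: √(297 · 210) = √62370 ≈ 249.7 → 250 mm
Long side: √(420 · 297) = √124740 ≈ 353.2 → 353 mm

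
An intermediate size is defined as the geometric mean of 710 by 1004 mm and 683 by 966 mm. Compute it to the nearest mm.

Short side: √(710 · 683) = √484930 ≈ 696.4 → 696 mm
Long side: √(1004 · 966) = √969864 ≈ 984.8 → 985 mm

696 × 985 mm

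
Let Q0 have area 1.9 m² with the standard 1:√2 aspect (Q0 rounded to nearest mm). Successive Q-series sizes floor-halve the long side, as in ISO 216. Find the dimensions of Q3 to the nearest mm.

Let Q0's short side be w mm. w · w√2 = 1.9 m² = 1,900,000 mm², so w ≈ 1159.1 mm and w√2 ≈ 1639.2 mm → Q0 = 1159 × 1639 mm.
Q1: ⌊1639/2⌋ × 1159 = 819 × 1159 mm
Q2: ⌊1159/2⌋ × 819 = 579 × 819 mm
Q3: ⌊819/2⌋ × 579 = 409 × 579 mm

409 × 579 mm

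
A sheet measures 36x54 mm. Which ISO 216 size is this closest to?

A9 (37 × 52 mm)

Aspect ratio 54/36 ≈ 1.500 (ISO target is √2 ≈ 1.414).
In the A-series (A0 area = 1 m²): A9 = 37 × 52 mm.
Off by 3 mm total — nearest standard size.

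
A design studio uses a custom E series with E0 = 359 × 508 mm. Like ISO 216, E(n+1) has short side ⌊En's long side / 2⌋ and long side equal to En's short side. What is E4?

89 × 127 mm

E1: ⌊508/2⌋ × 359 = 254 × 359 mm
E2: ⌊359/2⌋ × 254 = 179 × 254 mm
E3: ⌊254/2⌋ × 179 = 127 × 179 mm
E4: ⌊179/2⌋ × 127 = 89 × 127 mm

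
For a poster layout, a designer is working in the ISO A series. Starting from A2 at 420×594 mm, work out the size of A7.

A3: ⌊594/2⌋ × 420 = 297 × 420 mm
A4: ⌊420/2⌋ × 297 = 210 × 297 mm
A5: ⌊297/2⌋ × 210 = 148 × 210 mm
A6: ⌊210/2⌋ × 148 = 105 × 148 mm
A7: ⌊148/2⌋ × 105 = 74 × 105 mm

74 × 105 mm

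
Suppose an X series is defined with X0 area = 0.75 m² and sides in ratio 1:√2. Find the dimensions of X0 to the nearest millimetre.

728 × 1030 mm

Let the short side be w mm. Then w · w√2 = 0.75 m² = 750,000 mm².
w² = 750,000/√2, so w ≈ 728.2 mm; long side = w√2 ≈ 1029.9 mm.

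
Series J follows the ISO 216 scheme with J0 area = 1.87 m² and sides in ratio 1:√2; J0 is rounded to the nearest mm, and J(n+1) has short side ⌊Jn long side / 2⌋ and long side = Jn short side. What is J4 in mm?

287 × 406 mm

Let J0's short side be w mm. w · w√2 = 1.87 m² = 1,870,000 mm², so w ≈ 1149.9 mm and w√2 ≈ 1626.2 mm → J0 = 1150 × 1626 mm.
J1: ⌊1626/2⌋ × 1150 = 813 × 1150 mm
J2: ⌊1150/2⌋ × 813 = 575 × 813 mm
J3: ⌊813/2⌋ × 575 = 406 × 575 mm
J4: ⌊575/2⌋ × 406 = 287 × 406 mm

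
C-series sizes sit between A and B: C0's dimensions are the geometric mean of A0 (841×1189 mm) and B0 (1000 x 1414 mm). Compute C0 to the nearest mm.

Short: √(841 · 1000) = √841000 ≈ 917.1 mm.
Long: √(1189 · 1414) = √1681246 ≈ 1296.6 mm.

917 × 1297 mm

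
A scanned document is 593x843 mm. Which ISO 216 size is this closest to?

A1 (594 × 841 mm)

Aspect ratio 843/593 ≈ 1.422 — close to the ISO √2 ≈ 1.414.
In the A-series (A0 area = 1 m²): A1 = 594 × 841 mm.
Off by 3 mm total — nearest standard size.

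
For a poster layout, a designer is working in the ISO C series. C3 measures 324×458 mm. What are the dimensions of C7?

81 × 114 mm

C4: ⌊458/2⌋ × 324 = 229 × 324 mm
C5: ⌊324/2⌋ × 229 = 162 × 229 mm
C6: ⌊229/2⌋ × 162 = 114 × 162 mm
C7: ⌊162/2⌋ × 114 = 81 × 114 mm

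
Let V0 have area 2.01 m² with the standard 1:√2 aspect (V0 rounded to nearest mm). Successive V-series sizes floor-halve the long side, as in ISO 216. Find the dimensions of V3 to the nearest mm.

Let V0's short side be w mm. w · w√2 = 2.01 m² = 2,010,000 mm², so w ≈ 1192.2 mm and w√2 ≈ 1686.0 mm → V0 = 1192 × 1686 mm.
V1: ⌊1686/2⌋ × 1192 = 843 × 1192 mm
V2: ⌊1192/2⌋ × 843 = 596 × 843 mm
V3: ⌊843/2⌋ × 596 = 421 × 596 mm

421 × 596 mm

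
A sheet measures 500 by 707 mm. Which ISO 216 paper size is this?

B2 (500 × 707 mm)

Aspect ratio 707/500 ≈ 1.414 — close to the ISO √2 ≈ 1.414.
In the B-series (B0 = 1000 × 1414 mm): B2 = 500 × 707 mm.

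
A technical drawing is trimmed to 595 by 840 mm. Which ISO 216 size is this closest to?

Aspect ratio 840/595 ≈ 1.412 — close to the ISO √2 ≈ 1.414.
In the A-series (A0 area = 1 m²): A1 = 594 × 841 mm.
Off by 2 mm total — nearest standard size.

A1 (594 × 841 mm)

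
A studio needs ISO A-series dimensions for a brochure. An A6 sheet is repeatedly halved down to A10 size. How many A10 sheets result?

Each ISO step halves the sheet: 1 × A6 → 2 × A7 → 4 × A8 → 8 × A9 → …
From A6 to A10 is 4 halving steps: 2^4 = 16.

16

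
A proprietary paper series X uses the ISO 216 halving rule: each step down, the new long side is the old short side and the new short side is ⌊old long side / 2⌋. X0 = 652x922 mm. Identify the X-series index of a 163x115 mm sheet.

X0: 652 × 922 mm
X1: 461 × 652 mm
X2: 326 × 461 mm
X3: 230 × 326 mm
X4: 163 × 230 mm
X5: 115 × 163 mm
X6: 81 × 115 mm
→ matches X5.

X5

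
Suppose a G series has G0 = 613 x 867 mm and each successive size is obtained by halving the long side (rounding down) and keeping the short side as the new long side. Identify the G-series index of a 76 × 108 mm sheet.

G0: 613 × 867 mm
G1: 433 × 613 mm
G2: 306 × 433 mm
G3: 216 × 306 mm
G4: 153 × 216 mm
G5: 108 × 153 mm
G6: 76 × 108 mm
G7: 54 × 76 mm
→ matches G6.

G6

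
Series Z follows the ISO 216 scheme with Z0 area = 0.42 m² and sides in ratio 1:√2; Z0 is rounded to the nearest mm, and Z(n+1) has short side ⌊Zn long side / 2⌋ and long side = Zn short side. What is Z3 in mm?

Let Z0's short side be w mm. w · w√2 = 0.42 m² = 420,000 mm², so w ≈ 545.0 mm and w√2 ≈ 770.7 mm → Z0 = 545 × 771 mm.
Z1: ⌊771/2⌋ × 545 = 385 × 545 mm
Z2: ⌊545/2⌋ × 385 = 272 × 385 mm
Z3: ⌊385/2⌋ × 272 = 192 × 272 mm

192 × 272 mm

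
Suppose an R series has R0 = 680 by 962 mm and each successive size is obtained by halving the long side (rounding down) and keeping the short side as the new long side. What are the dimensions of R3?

240 × 340 mm

R1: ⌊962/2⌋ × 680 = 481 × 680 mm
R2: ⌊680/2⌋ × 481 = 340 × 481 mm
R3: ⌊481/2⌋ × 340 = 240 × 340 mm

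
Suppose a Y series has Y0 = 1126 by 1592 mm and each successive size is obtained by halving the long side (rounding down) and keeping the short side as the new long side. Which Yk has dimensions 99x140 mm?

Y7

Y0: 1126 × 1592 mm
Y1: 796 × 1126 mm
Y2: 563 × 796 mm
Y3: 398 × 563 mm
Y4: 281 × 398 mm
Y5: 199 × 281 mm
Y6: 140 × 199 mm
Y7: 99 × 140 mm
Y8: 70 × 99 mm
→ matches Y7.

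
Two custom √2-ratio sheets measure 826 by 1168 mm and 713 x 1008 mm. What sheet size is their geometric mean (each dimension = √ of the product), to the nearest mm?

767 × 1085 mm

Short side: √(826 · 713) = √588938 ≈ 767.4 → 767 mm
Long side: √(1168 · 1008) = √1177344 ≈ 1085.1 → 1085 mm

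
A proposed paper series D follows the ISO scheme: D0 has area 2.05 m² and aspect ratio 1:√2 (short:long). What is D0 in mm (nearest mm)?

Let the short side be w mm. Then w · w√2 = 2.05 m² = 2,050,000 mm².
w² = 2,050,000/√2, so w ≈ 1204.0 mm; long side = w√2 ≈ 1702.7 mm.

1204 × 1703 mm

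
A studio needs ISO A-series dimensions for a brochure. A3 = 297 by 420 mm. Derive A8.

A4: ⌊420/2⌋ × 297 = 210 × 297 mm
A5: ⌊297/2⌋ × 210 = 148 × 210 mm
A6: ⌊210/2⌋ × 148 = 105 × 148 mm
A7: ⌊148/2⌋ × 105 = 74 × 105 mm
A8: ⌊105/2⌋ × 74 = 52 × 74 mm

52 × 74 mm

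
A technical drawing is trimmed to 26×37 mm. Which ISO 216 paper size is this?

A10 (26 × 37 mm)

Aspect ratio 37/26 ≈ 1.423 — close to the ISO √2 ≈ 1.414.
In the A-series (A0 area = 1 m²): A10 = 26 × 37 mm.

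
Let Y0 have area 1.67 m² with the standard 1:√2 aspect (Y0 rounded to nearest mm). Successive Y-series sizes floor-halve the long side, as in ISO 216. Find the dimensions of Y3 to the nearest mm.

384 × 543 mm

Let Y0's short side be w mm. w · w√2 = 1.67 m² = 1,670,000 mm², so w ≈ 1086.7 mm and w√2 ≈ 1536.8 mm → Y0 = 1087 × 1537 mm.
Y1: ⌊1537/2⌋ × 1087 = 768 × 1087 mm
Y2: ⌊1087/2⌋ × 768 = 543 × 768 mm
Y3: ⌊768/2⌋ × 543 = 384 × 543 mm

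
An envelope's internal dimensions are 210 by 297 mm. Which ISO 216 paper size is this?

Aspect ratio 297/210 ≈ 1.414 — close to the ISO √2 ≈ 1.414.
In the A-series (A0 area = 1 m²): A4 = 210 × 297 mm.

A4 (210 × 297 mm)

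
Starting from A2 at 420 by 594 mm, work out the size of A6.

A3: ⌊594/2⌋ × 420 = 297 × 420 mm
A4: ⌊420/2⌋ × 297 = 210 × 297 mm
A5: ⌊297/2⌋ × 210 = 148 × 210 mm
A6: ⌊210/2⌋ × 148 = 105 × 148 mm

105 × 148 mm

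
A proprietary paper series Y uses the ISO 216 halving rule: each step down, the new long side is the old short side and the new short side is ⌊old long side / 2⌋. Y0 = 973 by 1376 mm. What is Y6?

121 × 172 mm

Y1 = 688 × 973 mm (from Y0 by 1 halving).
Y2: ⌊973/2⌋ × 688 = 486 × 688 mm
Y3: ⌊688/2⌋ × 486 = 344 × 486 mm
Y4: ⌊486/2⌋ × 344 = 243 × 344 mm
Y5: ⌊344/2⌋ × 243 = 172 × 243 mm
Y6: ⌊243/2⌋ × 172 = 121 × 172 mm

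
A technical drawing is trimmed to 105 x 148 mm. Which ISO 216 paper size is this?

A6 (105 × 148 mm)

Aspect ratio 148/105 ≈ 1.410 — close to the ISO √2 ≈ 1.414.
In the A-series (A0 area = 1 m²): A6 = 105 × 148 mm.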